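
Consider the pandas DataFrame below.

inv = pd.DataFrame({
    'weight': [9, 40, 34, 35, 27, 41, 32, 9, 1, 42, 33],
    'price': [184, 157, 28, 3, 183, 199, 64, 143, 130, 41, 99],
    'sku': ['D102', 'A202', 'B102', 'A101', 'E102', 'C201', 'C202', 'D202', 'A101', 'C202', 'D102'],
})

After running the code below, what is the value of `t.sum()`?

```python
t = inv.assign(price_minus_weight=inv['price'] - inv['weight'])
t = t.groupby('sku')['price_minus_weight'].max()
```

add column price_minus_weight = inv['price'] - inv['weight']:
    weight  price   sku  price_minus_weight
0        9    184  D102                 175
1       40    157  A202                 117
2       34     28  B102                  -6
3       35      3  A101                 -32
4       27    183  E102                 156
5       41    199  C201                 158
6       32     64  C202                  32
7        9    143  D202                 134
8        1    130  A101                 129
9       42     41  C202                  -1
10      33     99  D102                  66
group by sku, max of price_minus_weight:
sku
A101    129
A202    117
B102     -6
C201    158
C202     32
D102    175
D202    134
E102    156
Name: price_minus_weight, dtype: int64

895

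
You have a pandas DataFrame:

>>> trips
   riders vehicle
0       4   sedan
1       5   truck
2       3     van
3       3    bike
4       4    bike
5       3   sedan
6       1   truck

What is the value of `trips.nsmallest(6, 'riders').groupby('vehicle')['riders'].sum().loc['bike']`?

7

take 6 rows with smallest riders:
   riders vehicle
6       1   truck
2       3     van
3       3    bike
5       3   sedan
0       4   sedan
4       4    bike
group by vehicle, sum of riders:
vehicle
bike     7
sedan    7
truck    1
van      3
Name: riders, dtype: int64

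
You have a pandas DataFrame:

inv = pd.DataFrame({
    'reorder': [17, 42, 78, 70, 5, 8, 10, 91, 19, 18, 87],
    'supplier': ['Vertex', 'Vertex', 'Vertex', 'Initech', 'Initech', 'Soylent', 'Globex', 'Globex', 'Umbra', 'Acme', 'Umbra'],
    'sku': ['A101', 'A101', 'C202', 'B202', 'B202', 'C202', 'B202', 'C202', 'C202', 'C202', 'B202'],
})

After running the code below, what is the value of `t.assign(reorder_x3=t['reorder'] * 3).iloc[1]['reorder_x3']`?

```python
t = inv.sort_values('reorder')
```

24

sort by reorder:
    reorder supplier   sku
4         5  Initech  B202
5         8  Soylent  C202
6        10   Globex  B202
0        17   Vertex  A101
9        18     Acme  C202
8        19    Umbra  C202
1        42   Vertex  A101
3        70  Initech  B202
2        78   Vertex  C202
10       87    Umbra  B202
7        91   Globex  C202
add column reorder_x3 = t['reorder'] * 3:
    reorder supplier   sku  reorder_x3
4         5  Initech  B202          15
5         8  Soylent  C202          24
6        10   Globex  B202          30
0        17   Vertex  A101          51
9        18     Acme  C202          54
8        19    Umbra  C202          57
1        42   Vertex  A101         126
3        70  Initech  B202         210
2        78   Vertex  C202         234
10       87    Umbra  B202         261
7        91   Globex  C202         273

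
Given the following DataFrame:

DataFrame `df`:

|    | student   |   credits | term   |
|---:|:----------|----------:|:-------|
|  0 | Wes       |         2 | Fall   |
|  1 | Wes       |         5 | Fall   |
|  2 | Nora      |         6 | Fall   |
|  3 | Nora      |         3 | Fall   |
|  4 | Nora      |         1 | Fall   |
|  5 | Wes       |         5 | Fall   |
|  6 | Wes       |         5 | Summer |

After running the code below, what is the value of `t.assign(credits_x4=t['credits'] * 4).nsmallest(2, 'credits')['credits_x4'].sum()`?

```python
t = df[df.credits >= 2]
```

20

filter rows where credits >= 2:
  student  credits    term
0     Wes        2    Fall
1     Wes        5    Fall
2    Nora        6    Fall
3    Nora        3    Fall
5     Wes        5    Fall
6     Wes        5  Summer
add column credits_x4 = t['credits'] * 4:
  student  credits    term  credits_x4
0     Wes        2    Fall           8
1     Wes        5    Fall          20
2    Nora        6    Fall          24
3    Nora        3    Fall          12
5     Wes        5    Fall          20
6     Wes        5  Summer          20
take 2 rows with smallest credits:
  student  credits  term  credits_x4
0     Wes        2  Fall           8
3    Nora        3  Fall          12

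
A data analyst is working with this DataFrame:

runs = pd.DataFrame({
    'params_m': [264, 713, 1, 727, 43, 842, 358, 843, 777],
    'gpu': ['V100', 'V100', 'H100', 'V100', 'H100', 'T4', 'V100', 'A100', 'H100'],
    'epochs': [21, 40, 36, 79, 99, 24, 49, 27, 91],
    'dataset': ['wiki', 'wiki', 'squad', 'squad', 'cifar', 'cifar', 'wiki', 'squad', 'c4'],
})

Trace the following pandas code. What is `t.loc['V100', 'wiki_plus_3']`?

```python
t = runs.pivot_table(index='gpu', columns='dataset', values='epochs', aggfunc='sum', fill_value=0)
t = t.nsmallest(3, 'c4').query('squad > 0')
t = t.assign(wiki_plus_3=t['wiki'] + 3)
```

pivot: rows=gpu, cols=dataset, sum(epochs):
dataset  c4  cifar  squad  wiki
gpu                            
A100      0      0     27     0
H100     91     99     36     0
T4        0     24      0     0
V100      0      0     79   110
take 3 rows with smallest c4:
dataset  c4  cifar  squad  wiki
gpu                            
A100      0      0     27     0
T4        0     24      0     0
V100      0      0     79   110
filter rows where squad > 0:
dataset  c4  cifar  squad  wiki
gpu                            
A100      0      0     27     0
V100      0      0     79   110
add column wiki_plus_3 = t['wiki'] + 3:
dataset  c4  cifar  squad  wiki  wiki_plus_3
gpu                                         
A100      0      0     27     0            3
V100      0      0     79   110          113

113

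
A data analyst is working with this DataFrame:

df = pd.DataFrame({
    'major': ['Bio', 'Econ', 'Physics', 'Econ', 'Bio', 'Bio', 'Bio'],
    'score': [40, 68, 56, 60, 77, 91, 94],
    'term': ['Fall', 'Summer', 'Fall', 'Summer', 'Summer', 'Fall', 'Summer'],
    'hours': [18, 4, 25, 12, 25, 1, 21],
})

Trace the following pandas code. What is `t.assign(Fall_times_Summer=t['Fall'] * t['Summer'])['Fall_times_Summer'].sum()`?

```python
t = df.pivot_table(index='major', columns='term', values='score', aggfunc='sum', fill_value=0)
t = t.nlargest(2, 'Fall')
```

pivot: rows=major, cols=term, sum(score):
term     Fall  Summer
major                
Bio       131     171
Econ        0     128
Physics    56       0
take 2 rows with largest Fall:
term     Fall  Summer
major                
Bio       131     171
Physics    56       0
add column Fall_times_Summer = t['Fall'] * t['Summer']:
term     Fall  Summer  Fall_times_Summer
major                                   
Bio       131     171              22401
Physics    56       0                  0
Hence 22401.

22401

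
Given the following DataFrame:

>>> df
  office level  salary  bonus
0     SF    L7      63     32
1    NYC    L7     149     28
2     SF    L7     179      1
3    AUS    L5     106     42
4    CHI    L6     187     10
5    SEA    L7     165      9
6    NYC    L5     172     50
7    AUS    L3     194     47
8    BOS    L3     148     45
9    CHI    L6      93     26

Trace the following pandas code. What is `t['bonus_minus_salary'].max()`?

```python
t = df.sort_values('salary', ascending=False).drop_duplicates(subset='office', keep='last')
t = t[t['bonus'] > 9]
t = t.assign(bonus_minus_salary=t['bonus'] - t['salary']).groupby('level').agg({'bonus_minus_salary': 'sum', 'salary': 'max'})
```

sort by salary descending:
  office level  salary  bonus
7    AUS    L3     194     47
4    CHI    L6     187     10
2     SF    L7     179      1
6    NYC    L5     172     50
5    SEA    L7     165      9
1    NYC    L7     149     28
8    BOS    L3     148     45
3    AUS    L5     106     42
9    CHI    L6      93     26
0     SF    L7      63     32
drop duplicate office (keep=last):
  office level  salary  bonus
5    SEA    L7     165      9
1    NYC    L7     149     28
8    BOS    L3     148     45
3    AUS    L5     106     42
9    CHI    L6      93     26
0     SF    L7      63     32
filter rows where bonus > 9:
  office level  salary  bonus
1    NYC    L7     149     28
8    BOS    L3     148     45
3    AUS    L5     106     42
9    CHI    L6      93     26
0     SF    L7      63     32
add column bonus_minus_salary = t['bonus'] - t['salary']:
  office level  salary  bonus  bonus_minus_salary
1    NYC    L7     149     28                -121
8    BOS    L3     148     45                -103
3    AUS    L5     106     42                 -64
9    CHI    L6      93     26                 -67
0     SF    L7      63     32                 -31
group by level: sum(bonus_minus_salary), max(salary):
       bonus_minus_salary  salary
level                            
L3                   -103     148
L5                    -64     106
L6                    -67      93
L7                   -152     149
Then the max of column 'bonus_minus_salary': -64

-64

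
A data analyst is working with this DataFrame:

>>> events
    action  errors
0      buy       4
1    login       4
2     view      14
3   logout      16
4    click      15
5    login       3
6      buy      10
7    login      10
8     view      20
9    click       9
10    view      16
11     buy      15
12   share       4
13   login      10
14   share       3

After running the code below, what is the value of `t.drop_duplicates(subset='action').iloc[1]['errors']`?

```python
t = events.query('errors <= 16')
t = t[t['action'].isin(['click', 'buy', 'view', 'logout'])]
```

filter rows where errors <= 16:
    action  errors
0      buy       4
1    login       4
2     view      14
3   logout      16
4    click      15
5    login       3
6      buy      10
7    login      10
9    click       9
10    view      16
11     buy      15
12   share       4
13   login      10
14   share       3
filter rows where action in ['click', 'buy', 'view', 'logout']:
    action  errors
0      buy       4
2     view      14
3   logout      16
4    click      15
6      buy      10
9    click       9
10    view      16
11     buy      15
drop duplicate action (keep=first):
   action  errors
0     buy       4
2    view      14
3  logout      16
4   click      15
Taking the value at position 1, column 'errors' gives 14.

14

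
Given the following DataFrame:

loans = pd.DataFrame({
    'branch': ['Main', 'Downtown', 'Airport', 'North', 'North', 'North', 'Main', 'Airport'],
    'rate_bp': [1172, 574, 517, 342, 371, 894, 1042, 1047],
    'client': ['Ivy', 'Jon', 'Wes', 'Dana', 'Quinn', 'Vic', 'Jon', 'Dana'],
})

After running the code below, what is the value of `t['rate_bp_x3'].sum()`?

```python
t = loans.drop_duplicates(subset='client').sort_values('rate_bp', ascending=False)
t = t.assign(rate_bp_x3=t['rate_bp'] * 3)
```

11610

drop duplicate client (keep=first):
     branch  rate_bp client
0      Main     1172    Ivy
1  Downtown      574    Jon
2   Airport      517    Wes
3     North      342   Dana
4     North      371  Quinn
5     North      894    Vic
sort by rate_bp descending:
     branch  rate_bp client
0      Main     1172    Ivy
5     North      894    Vic
1  Downtown      574    Jon
2   Airport      517    Wes
4     North      371  Quinn
3     North      342   Dana
add column rate_bp_x3 = t['rate_bp'] * 3:
     branch  rate_bp client  rate_bp_x3
0      Main     1172    Ivy        3516
5     North      894    Vic        2682
1  Downtown      574    Jon        1722
2   Airport      517    Wes        1551
4     North      371  Quinn        1113
3     North      342   Dana        1026
Taking the sum of column 'rate_bp_x3' gives 11610.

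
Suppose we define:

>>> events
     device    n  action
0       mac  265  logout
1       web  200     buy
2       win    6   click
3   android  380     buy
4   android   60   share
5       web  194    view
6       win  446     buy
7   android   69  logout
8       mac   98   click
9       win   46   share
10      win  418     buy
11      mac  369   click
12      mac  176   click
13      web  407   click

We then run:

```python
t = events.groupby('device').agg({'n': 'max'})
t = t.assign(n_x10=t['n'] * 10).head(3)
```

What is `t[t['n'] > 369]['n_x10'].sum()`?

group by device, max of n:
           n
device      
android  380
mac      369
web      407
win      446
add column n_x10 = t['n'] * 10:
           n  n_x10
device             
android  380   3800
mac      369   3690
web      407   4070
win      446   4460
take first 3 rows:
           n  n_x10
device             
android  380   3800
mac      369   3690
web      407   4070
filter rows where n > 369:
           n  n_x10
device             
android  380   3800
web      407   4070
Reading off the sum of column 'n_x10', we get 7870.

7870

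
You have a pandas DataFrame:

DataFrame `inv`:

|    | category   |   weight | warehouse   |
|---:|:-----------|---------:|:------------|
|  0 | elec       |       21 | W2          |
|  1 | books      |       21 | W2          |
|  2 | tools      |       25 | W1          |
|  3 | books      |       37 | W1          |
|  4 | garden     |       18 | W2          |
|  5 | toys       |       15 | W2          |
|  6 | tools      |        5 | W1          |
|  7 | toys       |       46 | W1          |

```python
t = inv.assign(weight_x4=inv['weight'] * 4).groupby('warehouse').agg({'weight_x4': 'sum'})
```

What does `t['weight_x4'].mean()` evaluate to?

376.0

add column weight_x4 = inv['weight'] * 4:
  category  weight warehouse  weight_x4
0     elec      21        W2         84
1    books      21        W2         84
2    tools      25        W1        100
3    books      37        W1        148
4   garden      18        W2         72
5     toys      15        W2         60
6    tools       5        W1         20
7     toys      46        W1        184
group by warehouse, sum of weight_x4:
           weight_x4
warehouse           
W1               452
W2               300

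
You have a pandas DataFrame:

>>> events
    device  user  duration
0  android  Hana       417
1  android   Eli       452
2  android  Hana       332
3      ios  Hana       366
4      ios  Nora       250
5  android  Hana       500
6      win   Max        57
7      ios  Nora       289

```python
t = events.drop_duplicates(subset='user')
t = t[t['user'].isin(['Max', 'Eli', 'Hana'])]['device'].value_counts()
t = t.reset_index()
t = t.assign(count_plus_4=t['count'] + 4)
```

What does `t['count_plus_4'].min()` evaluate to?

5

drop duplicate user (keep=first):
    device  user  duration
0  android  Hana       417
1  android   Eli       452
4      ios  Nora       250
6      win   Max        57
filter rows where user in ['Max', 'Eli', 'Hana']:
    device  user  duration
0  android  Hana       417
1  android   Eli       452
6      win   Max        57
value_counts of device:
device
android    2
win        1
Name: count, dtype: int64
reset_index():
    device  count
0  android      2
1      win      1
add column count_plus_4 = t['count'] + 4:
    device  count  count_plus_4
0  android      2             6
1      win      1             5
min of column 'count_plus_4' → 5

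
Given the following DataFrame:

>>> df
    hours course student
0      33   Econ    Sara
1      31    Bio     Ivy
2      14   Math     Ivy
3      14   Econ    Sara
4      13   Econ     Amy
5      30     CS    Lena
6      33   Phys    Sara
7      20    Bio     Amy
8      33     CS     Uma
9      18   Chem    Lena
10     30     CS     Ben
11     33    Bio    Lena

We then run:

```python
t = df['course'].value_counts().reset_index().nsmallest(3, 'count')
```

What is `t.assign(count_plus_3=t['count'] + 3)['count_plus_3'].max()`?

4

value_counts of course:
course
Econ    3
Bio     3
CS      3
Math    1
Phys    1
Chem    1
Name: count, dtype: int64
reset_index():
  course  count
0   Econ      3
1    Bio      3
2     CS      3
3   Math      1
4   Phys      1
5   Chem      1
take 3 rows with smallest count:
  course  count
3   Math      1
4   Phys      1
5   Chem      1
add column count_plus_3 = t['count'] + 3:
  course  count  count_plus_3
3   Math      1             4
4   Phys      1             4
5   Chem      1             4
The max of column 'count_plus_3' is 4.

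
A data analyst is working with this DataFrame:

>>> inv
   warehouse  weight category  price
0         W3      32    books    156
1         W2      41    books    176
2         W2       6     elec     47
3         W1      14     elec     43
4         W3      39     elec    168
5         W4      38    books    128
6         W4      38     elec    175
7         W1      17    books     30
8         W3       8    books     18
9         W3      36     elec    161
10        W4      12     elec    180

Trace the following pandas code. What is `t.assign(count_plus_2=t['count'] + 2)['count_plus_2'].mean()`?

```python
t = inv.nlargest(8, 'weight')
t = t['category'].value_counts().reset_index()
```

6.0

take 8 rows with largest weight:
  warehouse  weight category  price
1        W2      41    books    176
4        W3      39     elec    168
5        W4      38    books    128
6        W4      38     elec    175
9        W3      36     elec    161
0        W3      32    books    156
7        W1      17    books     30
3        W1      14     elec     43
value_counts of category:
category
books    4
elec     4
Name: count, dtype: int64
reset_index():
  category  count
0    books      4
1     elec      4
add column count_plus_2 = t['count'] + 2:
  category  count  count_plus_2
0    books      4             6
1     elec      4             6
mean of column 'count_plus_2' → 6.0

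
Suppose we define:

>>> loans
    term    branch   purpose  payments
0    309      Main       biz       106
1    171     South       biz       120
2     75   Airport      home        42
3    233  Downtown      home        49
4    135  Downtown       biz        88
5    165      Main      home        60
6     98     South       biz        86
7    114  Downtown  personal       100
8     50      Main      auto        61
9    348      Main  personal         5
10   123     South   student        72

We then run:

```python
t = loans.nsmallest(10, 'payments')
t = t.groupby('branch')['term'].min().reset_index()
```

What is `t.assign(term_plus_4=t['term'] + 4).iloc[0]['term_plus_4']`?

79

take 10 rows with smallest payments:
    term    branch   purpose  payments
9    348      Main  personal         5
2     75   Airport      home        42
3    233  Downtown      home        49
5    165      Main      home        60
8     50      Main      auto        61
10   123     South   student        72
6     98     South       biz        86
4    135  Downtown       biz        88
7    114  Downtown  personal       100
0    309      Main       biz       106
group by branch, min of term:
branch
Airport      75
Downtown    114
Main         50
South        98
Name: term, dtype: int64
reset_index():
     branch  term
0   Airport    75
1  Downtown   114
2      Main    50
3     South    98
add column term_plus_4 = t['term'] + 4:
     branch  term  term_plus_4
0   Airport    75           79
1  Downtown   114          118
2      Main    50           54
3     South    98          102
The value at position 0, column 'term_plus_4' is 79.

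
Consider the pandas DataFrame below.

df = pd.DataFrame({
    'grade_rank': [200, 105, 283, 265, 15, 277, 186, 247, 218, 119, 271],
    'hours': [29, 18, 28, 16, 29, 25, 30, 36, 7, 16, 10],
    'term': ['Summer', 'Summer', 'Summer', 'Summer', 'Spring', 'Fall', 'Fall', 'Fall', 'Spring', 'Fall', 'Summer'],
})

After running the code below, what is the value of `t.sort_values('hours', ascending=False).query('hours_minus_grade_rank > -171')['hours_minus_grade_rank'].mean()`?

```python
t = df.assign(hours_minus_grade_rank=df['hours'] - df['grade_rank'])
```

add column hours_minus_grade_rank = df['hours'] - df['grade_rank']:
    grade_rank  hours    term  hours_minus_grade_rank
0          200     29  Summer                    -171
1          105     18  Summer                     -87
2          283     28  Summer                    -255
3          265     16  Summer                    -249
4           15     29  Spring                      14
5          277     25    Fall                    -252
6          186     30    Fall                    -156
7          247     36    Fall                    -211
8          218      7  Spring                    -211
9          119     16    Fall                    -103
10         271     10  Summer                    -261
sort by hours descending:
    grade_rank  hours    term  hours_minus_grade_rank
7          247     36    Fall                    -211
6          186     30    Fall                    -156
0          200     29  Summer                    -171
4           15     29  Spring                      14
2          283     28  Summer                    -255
5          277     25    Fall                    -252
1          105     18  Summer                     -87
3          265     16  Summer                    -249
9          119     16    Fall                    -103
10         271     10  Summer                    -261
8          218      7  Spring                    -211
filter rows where hours_minus_grade_rank > -171:
   grade_rank  hours    term  hours_minus_grade_rank
6         186     30    Fall                    -156
4          15     29  Spring                      14
1         105     18  Summer                     -87
9         119     16    Fall                    -103
mean of column 'hours_minus_grade_rank' → -83.0

-83.0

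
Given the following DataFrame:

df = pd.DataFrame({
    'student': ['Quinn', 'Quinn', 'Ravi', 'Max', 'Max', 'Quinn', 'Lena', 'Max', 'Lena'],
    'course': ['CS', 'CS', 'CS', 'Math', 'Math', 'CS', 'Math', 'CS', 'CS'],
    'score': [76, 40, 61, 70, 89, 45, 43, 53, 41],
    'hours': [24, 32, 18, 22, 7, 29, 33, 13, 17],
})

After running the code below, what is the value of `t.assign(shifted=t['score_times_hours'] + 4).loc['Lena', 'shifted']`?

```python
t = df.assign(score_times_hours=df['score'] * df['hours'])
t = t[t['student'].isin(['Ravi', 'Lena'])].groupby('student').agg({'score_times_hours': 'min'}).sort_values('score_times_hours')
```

701

add column score_times_hours = df['score'] * df['hours']:
  student course  score  hours  score_times_hours
0   Quinn     CS     76     24               1824
1   Quinn     CS     40     32               1280
2    Ravi     CS     61     18               1098
3     Max   Math     70     22               1540
4     Max   Math     89      7                623
5   Quinn     CS     45     29               1305
6    Lena   Math     43     33               1419
7     Max     CS     53     13                689
8    Lena     CS     41     17                697
filter rows where student in ['Ravi', 'Lena']:
  student course  score  hours  score_times_hours
2    Ravi     CS     61     18               1098
6    Lena   Math     43     33               1419
8    Lena     CS     41     17                697
group by student, min of score_times_hours:
         score_times_hours
student                   
Lena                   697
Ravi                  1098
sort by score_times_hours:
         score_times_hours
student                   
Lena                   697
Ravi                  1098
add column shifted = t['score_times_hours'] + 4:
         score_times_hours  shifted
student                            
Lena                   697      701
Ravi                  1098     1102
Then the value at row 'Lena', column 'shifted': 701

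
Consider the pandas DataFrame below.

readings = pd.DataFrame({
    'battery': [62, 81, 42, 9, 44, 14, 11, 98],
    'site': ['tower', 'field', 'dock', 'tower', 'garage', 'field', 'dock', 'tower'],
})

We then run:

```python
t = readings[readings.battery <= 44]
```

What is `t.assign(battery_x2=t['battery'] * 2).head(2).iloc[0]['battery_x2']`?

84

filter rows where battery <= 44:
   battery    site
2       42    dock
3        9   tower
4       44  garage
5       14   field
6       11    dock
add column battery_x2 = t['battery'] * 2:
   battery    site  battery_x2
2       42    dock          84
3        9   tower          18
4       44  garage          88
5       14   field          28
6       11    dock          22
take first 2 rows:
   battery   site  battery_x2
2       42   dock          84
3        9  tower          18
Hence 84.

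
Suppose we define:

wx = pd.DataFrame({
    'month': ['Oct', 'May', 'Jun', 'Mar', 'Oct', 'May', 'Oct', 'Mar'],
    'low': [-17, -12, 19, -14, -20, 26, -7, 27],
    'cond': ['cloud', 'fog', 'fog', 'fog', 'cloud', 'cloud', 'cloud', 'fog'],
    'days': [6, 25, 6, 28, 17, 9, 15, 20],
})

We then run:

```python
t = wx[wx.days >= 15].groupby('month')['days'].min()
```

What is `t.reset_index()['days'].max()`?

25

filter rows where days >= 15:
  month  low   cond  days
1   May  -12    fog    25
3   Mar  -14    fog    28
4   Oct  -20  cloud    17
6   Oct   -7  cloud    15
7   Mar   27    fog    20
group by month, min of days:
month
Mar    20
May    25
Oct    15
Name: days, dtype: int64
reset_index():
  month  days
0   Mar    20
1   May    25
2   Oct    15
The max of column 'days' is 25.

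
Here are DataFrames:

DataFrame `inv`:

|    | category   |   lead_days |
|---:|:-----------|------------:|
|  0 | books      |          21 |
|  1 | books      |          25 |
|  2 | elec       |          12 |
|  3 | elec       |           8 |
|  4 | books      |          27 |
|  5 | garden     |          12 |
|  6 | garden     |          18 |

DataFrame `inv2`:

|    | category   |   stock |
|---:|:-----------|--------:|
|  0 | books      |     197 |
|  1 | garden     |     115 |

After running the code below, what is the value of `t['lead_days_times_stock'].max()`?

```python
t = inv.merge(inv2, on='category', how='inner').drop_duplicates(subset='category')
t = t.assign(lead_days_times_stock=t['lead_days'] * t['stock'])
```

merge on 'category' (how='inner') → 5 rows:
  category  lead_days  stock
0    books         21    197
1    books         25    197
2    books         27    197
3   garden         12    115
4   garden         18    115
drop duplicate category (keep=first):
  category  lead_days  stock
0    books         21    197
3   garden         12    115
add column lead_days_times_stock = t['lead_days'] * t['stock']:
  category  lead_days  stock  lead_days_times_stock
0    books         21    197                   4137
3   garden         12    115                   1380
Then the max of column 'lead_days_times_stock': 4137

4137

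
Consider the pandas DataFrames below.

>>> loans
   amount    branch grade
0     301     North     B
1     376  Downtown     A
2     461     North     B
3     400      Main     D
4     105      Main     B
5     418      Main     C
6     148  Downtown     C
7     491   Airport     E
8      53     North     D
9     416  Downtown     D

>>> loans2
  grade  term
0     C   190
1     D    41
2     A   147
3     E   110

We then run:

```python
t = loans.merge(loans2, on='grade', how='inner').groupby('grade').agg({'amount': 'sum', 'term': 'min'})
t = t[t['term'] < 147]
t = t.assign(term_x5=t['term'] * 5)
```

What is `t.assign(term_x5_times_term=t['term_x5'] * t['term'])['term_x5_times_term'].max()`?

60500

merge on 'grade' (how='inner') → 7 rows:
   amount    branch grade  term
0     376  Downtown     A   147
1     400      Main     D    41
2     418      Main     C   190
3     148  Downtown     C   190
4     491   Airport     E   110
5      53     North     D    41
6     416  Downtown     D    41
group by grade: sum(amount), min(term):
       amount  term
grade              
A         376   147
C         566   190
D         869    41
E         491   110
filter rows where term < 147:
       amount  term
grade              
D         869    41
E         491   110
add column term_x5 = t['term'] * 5:
       amount  term  term_x5
grade                       
D         869    41      205
E         491   110      550
add column term_x5_times_term = t['term_x5'] * t['term']:
       amount  term  term_x5  term_x5_times_term
grade                                           
D         869    41      205                8405
E         491   110      550               60500
Hence 60500.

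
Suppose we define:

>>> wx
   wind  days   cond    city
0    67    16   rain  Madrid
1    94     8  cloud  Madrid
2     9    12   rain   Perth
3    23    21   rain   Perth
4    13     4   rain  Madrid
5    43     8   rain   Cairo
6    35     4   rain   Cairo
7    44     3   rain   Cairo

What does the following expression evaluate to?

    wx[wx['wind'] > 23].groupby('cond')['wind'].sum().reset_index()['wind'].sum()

283

filter rows where wind > 23:
   wind  days   cond    city
0    67    16   rain  Madrid
1    94     8  cloud  Madrid
5    43     8   rain   Cairo
6    35     4   rain   Cairo
7    44     3   rain   Cairo
group by cond, sum of wind:
cond
cloud     94
rain     189
Name: wind, dtype: int64
reset_index():
    cond  wind
0  cloud    94
1   rain   189
Then the sum of column 'wind': 283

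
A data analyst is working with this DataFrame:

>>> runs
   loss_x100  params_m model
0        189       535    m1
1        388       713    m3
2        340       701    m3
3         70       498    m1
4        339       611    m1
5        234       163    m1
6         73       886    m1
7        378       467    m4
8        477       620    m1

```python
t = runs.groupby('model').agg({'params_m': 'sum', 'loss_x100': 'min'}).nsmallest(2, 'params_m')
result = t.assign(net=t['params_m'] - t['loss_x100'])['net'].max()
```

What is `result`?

group by model: sum(params_m), min(loss_x100):
       params_m  loss_x100
model                     
m1         3313         70
m3         1414        340
m4          467        378
take 2 rows with smallest params_m:
       params_m  loss_x100
model                     
m4          467        378
m3         1414        340
add column net = t['params_m'] - t['loss_x100']:
       params_m  loss_x100   net
model                           
m4          467        378    89
m3         1414        340  1074
max of column 'net' → 1074

1074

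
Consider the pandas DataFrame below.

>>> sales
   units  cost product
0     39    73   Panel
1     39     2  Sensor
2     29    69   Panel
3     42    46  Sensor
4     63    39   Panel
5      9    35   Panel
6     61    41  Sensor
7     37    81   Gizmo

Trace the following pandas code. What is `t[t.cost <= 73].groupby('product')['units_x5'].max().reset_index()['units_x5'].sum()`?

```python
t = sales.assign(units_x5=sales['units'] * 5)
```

add column units_x5 = sales['units'] * 5:
   units  cost product  units_x5
0     39    73   Panel       195
1     39     2  Sensor       195
2     29    69   Panel       145
3     42    46  Sensor       210
4     63    39   Panel       315
5      9    35   Panel        45
6     61    41  Sensor       305
7     37    81   Gizmo       185
filter rows where cost <= 73:
   units  cost product  units_x5
0     39    73   Panel       195
1     39     2  Sensor       195
2     29    69   Panel       145
3     42    46  Sensor       210
4     63    39   Panel       315
5      9    35   Panel        45
6     61    41  Sensor       305
group by product, max of units_x5:
product
Panel     315
Sensor    305
Name: units_x5, dtype: int64
reset_index():
  product  units_x5
0   Panel       315
1  Sensor       305
So sum() = 620.

620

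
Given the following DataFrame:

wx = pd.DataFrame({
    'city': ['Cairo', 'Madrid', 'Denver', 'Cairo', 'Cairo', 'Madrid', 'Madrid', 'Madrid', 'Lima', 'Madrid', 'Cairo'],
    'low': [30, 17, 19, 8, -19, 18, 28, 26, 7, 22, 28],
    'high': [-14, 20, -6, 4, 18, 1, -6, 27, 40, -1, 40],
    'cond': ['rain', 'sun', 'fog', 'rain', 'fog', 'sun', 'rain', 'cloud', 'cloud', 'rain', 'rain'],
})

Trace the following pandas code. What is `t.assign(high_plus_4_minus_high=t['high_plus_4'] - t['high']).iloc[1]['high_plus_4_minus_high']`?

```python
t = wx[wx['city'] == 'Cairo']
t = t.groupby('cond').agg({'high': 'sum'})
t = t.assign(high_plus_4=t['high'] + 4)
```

4

filter rows where city == 'Cairo':
     city  low  high  cond
0   Cairo   30   -14  rain
3   Cairo    8     4  rain
4   Cairo  -19    18   fog
10  Cairo   28    40  rain
group by cond, sum of high:
      high
cond      
fog     18
rain    30
add column high_plus_4 = t['high'] + 4:
      high  high_plus_4
cond                   
fog     18           22
rain    30           34
add column high_plus_4_minus_high = t['high_plus_4'] - t['high']:
      high  high_plus_4  high_plus_4_minus_high
cond                                           
fog     18           22                       4
rain    30           34                       4
So iloc[1]['high_plus_4_minus_high'] = 4.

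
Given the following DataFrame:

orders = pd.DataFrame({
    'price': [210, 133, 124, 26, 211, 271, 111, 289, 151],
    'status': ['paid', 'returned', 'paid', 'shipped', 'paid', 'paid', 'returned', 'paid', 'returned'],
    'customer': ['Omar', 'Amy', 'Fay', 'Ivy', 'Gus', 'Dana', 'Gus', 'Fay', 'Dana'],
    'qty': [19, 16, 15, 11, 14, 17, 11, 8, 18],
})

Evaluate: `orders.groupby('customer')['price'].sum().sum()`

1526

group by customer, sum of price:
customer
Amy     133
Dana    422
Fay     413
Gus     322
Ivy      26
Omar    210
Name: price, dtype: int64
The sum of the resulting series is 1526.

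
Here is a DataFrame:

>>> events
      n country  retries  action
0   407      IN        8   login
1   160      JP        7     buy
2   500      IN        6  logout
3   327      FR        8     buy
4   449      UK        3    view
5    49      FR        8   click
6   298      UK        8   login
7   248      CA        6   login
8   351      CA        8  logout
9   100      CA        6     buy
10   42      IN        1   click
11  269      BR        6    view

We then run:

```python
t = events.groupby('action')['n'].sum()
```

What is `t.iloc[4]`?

group by action, sum of n:
action
buy       587
click      91
login     953
logout    851
view      718
Name: n, dtype: int64

718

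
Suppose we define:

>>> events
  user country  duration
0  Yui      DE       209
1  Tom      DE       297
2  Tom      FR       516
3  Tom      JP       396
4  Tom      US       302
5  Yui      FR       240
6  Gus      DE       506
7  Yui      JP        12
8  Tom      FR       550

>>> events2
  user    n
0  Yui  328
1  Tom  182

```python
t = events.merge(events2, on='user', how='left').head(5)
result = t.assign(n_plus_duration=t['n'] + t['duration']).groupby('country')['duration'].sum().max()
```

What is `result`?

merge on 'user' (how='left') → 9 rows:
  user country  duration      n
0  Yui      DE       209  328.0
1  Tom      DE       297  182.0
2  Tom      FR       516  182.0
3  Tom      JP       396  182.0
4  Tom      US       302  182.0
5  Yui      FR       240  328.0
6  Gus      DE       506    NaN
7  Yui      JP        12  328.0
8  Tom      FR       550  182.0
take first 5 rows:
  user country  duration      n
0  Yui      DE       209  328.0
1  Tom      DE       297  182.0
2  Tom      FR       516  182.0
3  Tom      JP       396  182.0
4  Tom      US       302  182.0
add column n_plus_duration = t['n'] + t['duration']:
  user country  duration      n  n_plus_duration
0  Yui      DE       209  328.0            537.0
1  Tom      DE       297  182.0            479.0
2  Tom      FR       516  182.0            698.0
3  Tom      JP       396  182.0            578.0
4  Tom      US       302  182.0            484.0
group by country, sum of duration:
country
DE    506
FR    516
JP    396
US    302
Name: duration, dtype: int64

516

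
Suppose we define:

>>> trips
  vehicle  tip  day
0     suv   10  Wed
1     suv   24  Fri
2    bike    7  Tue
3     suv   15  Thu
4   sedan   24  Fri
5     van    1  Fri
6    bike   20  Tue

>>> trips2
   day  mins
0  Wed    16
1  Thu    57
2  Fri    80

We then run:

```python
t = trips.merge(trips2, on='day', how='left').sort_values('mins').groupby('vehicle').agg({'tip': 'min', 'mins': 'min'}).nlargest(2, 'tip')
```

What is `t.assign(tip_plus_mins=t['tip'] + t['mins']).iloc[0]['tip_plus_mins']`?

104.0

merge on 'day' (how='left') → 7 rows:
  vehicle  tip  day  mins
0     suv   10  Wed  16.0
1     suv   24  Fri  80.0
2    bike    7  Tue   NaN
3     suv   15  Thu  57.0
4   sedan   24  Fri  80.0
5     van    1  Fri  80.0
6    bike   20  Tue   NaN
sort by mins:
  vehicle  tip  day  mins
0     suv   10  Wed  16.0
3     suv   15  Thu  57.0
1     suv   24  Fri  80.0
4   sedan   24  Fri  80.0
5     van    1  Fri  80.0
2    bike    7  Tue   NaN
6    bike   20  Tue   NaN
group by vehicle: min(tip), min(mins):
         tip  mins
vehicle           
bike       7   NaN
sedan     24  80.0
suv       10  16.0
van        1  80.0
take 2 rows with largest tip:
         tip  mins
vehicle           
sedan     24  80.0
suv       10  16.0
add column tip_plus_mins = t['tip'] + t['mins']:
         tip  mins  tip_plus_mins
vehicle                          
sedan     24  80.0          104.0
suv       10  16.0           26.0
Hence 104.0.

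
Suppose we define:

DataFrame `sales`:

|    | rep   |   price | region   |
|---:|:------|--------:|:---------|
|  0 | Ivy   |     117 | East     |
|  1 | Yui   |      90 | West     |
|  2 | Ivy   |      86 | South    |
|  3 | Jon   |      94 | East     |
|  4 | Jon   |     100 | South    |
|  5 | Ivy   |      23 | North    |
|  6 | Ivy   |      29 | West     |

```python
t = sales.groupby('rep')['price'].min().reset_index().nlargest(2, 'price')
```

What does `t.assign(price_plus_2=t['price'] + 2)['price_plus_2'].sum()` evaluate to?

188

group by rep, min of price:
rep
Ivy    23
Jon    94
Yui    90
Name: price, dtype: int64
reset_index():
   rep  price
0  Ivy     23
1  Jon     94
2  Yui     90
take 2 rows with largest price:
   rep  price
1  Jon     94
2  Yui     90
add column price_plus_2 = t['price'] + 2:
   rep  price  price_plus_2
1  Jon     94            96
2  Yui     90            92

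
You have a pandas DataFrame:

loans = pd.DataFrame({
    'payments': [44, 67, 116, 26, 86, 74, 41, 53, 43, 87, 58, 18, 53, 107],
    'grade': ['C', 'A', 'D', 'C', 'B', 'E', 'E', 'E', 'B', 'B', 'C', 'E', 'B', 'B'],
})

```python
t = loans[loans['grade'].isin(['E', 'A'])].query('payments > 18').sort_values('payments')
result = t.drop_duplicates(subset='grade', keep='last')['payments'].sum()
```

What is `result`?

filter rows where grade in ['E', 'A']:
    payments grade
1         67     A
5         74     E
6         41     E
7         53     E
11        18     E
filter rows where payments > 18:
   payments grade
1        67     A
5        74     E
6        41     E
7        53     E
sort by payments:
   payments grade
6        41     E
7        53     E
1        67     A
5        74     E
drop duplicate grade (keep=last):
   payments grade
1        67     A
5        74     E
The sum of column 'payments' is 141.

141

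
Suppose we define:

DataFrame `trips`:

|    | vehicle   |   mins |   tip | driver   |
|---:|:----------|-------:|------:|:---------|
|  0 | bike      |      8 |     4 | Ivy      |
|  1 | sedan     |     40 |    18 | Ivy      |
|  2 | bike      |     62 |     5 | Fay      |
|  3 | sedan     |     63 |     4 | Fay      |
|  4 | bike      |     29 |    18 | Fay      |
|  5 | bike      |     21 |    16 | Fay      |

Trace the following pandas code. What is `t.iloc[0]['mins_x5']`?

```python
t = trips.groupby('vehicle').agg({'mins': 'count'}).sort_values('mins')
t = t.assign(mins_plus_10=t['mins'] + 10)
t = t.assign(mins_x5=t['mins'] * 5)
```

group by vehicle, count of mins:
         mins
vehicle      
bike        4
sedan       2
sort by mins:
         mins
vehicle      
sedan       2
bike        4
add column mins_plus_10 = t['mins'] + 10:
         mins  mins_plus_10
vehicle                    
sedan       2            12
bike        4            14
add column mins_x5 = t['mins'] * 5:
         mins  mins_plus_10  mins_x5
vehicle                             
sedan       2            12       10
bike        4            14       20
value at position 0, column 'mins_x5' → 10

10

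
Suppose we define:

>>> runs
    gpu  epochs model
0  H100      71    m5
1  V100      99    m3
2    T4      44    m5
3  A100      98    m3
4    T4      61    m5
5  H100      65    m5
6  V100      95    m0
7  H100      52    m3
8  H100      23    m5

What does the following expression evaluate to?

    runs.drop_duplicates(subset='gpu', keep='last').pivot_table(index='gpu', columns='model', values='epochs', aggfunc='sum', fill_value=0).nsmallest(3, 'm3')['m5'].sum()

drop duplicate gpu (keep=last):
    gpu  epochs model
3  A100      98    m3
4    T4      61    m5
6  V100      95    m0
8  H100      23    m5
pivot: rows=gpu, cols=model, sum(epochs):
model  m0  m3  m5
gpu              
A100    0  98   0
H100    0   0  23
T4      0   0  61
V100   95   0   0
take 3 rows with smallest m3:
model  m0  m3  m5
gpu              
H100    0   0  23
T4      0   0  61
V100   95   0   0
Hence 84.

84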